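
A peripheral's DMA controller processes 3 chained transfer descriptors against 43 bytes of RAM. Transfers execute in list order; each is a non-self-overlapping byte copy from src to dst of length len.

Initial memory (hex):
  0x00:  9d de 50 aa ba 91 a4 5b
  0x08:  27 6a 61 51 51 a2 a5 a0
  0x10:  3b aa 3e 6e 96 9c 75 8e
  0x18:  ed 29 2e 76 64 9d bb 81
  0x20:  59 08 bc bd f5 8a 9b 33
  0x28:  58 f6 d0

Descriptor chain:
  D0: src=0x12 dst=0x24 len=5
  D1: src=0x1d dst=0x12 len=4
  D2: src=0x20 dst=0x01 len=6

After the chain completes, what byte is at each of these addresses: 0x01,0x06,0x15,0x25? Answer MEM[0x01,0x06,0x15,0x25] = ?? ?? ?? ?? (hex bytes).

MEM[0x01,0x06,0x15,0x25] = 59 6e 59 6e

[0] 0x12->0x24 len=5 : 3e 6e 96 9c 75
[1] 0x1d->0x12 len=4 : 9d bb 81 59
[2] 0x20->0x01 len=6 : 59 08 bc bd 3e 6e
query mem[0x01]=0x59, mem[0x06]=0x6e, mem[0x15]=0x59, mem[0x25]=0x6e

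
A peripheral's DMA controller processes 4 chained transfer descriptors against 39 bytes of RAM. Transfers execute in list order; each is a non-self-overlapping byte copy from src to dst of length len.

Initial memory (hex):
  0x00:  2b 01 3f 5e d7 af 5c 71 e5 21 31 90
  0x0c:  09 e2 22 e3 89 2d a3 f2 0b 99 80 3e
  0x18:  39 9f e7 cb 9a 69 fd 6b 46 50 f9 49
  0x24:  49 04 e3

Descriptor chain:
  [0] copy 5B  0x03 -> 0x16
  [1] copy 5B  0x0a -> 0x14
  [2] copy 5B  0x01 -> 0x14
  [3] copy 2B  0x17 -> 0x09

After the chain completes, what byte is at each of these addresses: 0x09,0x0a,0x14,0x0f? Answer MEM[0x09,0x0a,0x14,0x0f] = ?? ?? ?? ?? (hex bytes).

MEM[0x09,0x0a,0x14,0x0f] = d7 af 01 e3

[0] 0x03->0x16 len=5 : 5e d7 af 5c 71
[1] 0x0a->0x14 len=5 : 31 90 09 e2 22
[2] 0x01->0x14 len=5 : 01 3f 5e d7 af
[3] 0x17->0x09 len=2 : d7 af
query mem[0x09]=0xd7, mem[0x0a]=0xaf, mem[0x14]=0x01, mem[0x0f]=0xe3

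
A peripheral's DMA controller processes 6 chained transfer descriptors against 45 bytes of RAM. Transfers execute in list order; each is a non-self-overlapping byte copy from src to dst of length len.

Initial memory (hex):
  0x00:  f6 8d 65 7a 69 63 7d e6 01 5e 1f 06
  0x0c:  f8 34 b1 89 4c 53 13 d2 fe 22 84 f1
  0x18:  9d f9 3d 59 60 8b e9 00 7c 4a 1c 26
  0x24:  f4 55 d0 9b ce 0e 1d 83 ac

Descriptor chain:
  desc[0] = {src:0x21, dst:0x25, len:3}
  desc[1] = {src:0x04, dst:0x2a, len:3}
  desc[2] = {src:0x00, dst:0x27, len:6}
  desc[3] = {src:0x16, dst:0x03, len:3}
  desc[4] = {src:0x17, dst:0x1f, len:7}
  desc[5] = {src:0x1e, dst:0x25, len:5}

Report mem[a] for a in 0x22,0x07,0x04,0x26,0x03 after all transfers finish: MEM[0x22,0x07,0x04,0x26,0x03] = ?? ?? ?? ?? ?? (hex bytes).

MEM[0x22,0x07,0x04,0x26,0x03] = 3d e6 f1 f1 84

[0] 0x21->0x25 len=3 : 4a 1c 26
[1] 0x04->0x2a len=3 : 69 63 7d
[2] 0x00->0x27 len=6 : f6 8d 65 7a 69 63
[3] 0x16->0x03 len=3 : 84 f1 9d
[4] 0x17->0x1f len=7 : f1 9d f9 3d 59 60 8b
[5] 0x1e->0x25 len=5 : e9 f1 9d f9 3d
query mem[0x22]=0x3d, mem[0x07]=0xe6, mem[0x04]=0xf1, mem[0x26]=0xf1, mem[0x03]=0x84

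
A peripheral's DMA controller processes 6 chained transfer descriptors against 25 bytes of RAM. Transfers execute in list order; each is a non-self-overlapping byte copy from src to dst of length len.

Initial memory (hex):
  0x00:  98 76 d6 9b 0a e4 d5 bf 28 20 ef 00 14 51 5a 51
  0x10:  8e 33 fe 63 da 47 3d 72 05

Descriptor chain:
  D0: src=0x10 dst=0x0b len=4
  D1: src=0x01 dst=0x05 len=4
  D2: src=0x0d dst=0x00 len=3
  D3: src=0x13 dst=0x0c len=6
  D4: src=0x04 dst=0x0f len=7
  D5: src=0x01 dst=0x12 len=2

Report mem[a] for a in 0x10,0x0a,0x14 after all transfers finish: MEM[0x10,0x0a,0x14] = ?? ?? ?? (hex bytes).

MEM[0x10,0x0a,0x14] = 76 ef 20

  after D0: wrote 4B at 0x0b = 8e33fe63
  after D1: wrote 4B at 0x05 = 76d69b0a
  after D2: wrote 3B at 0x00 = fe6351
  after D3: wrote 6B at 0x0c = 63da473d7205
  after D4: wrote 7B at 0x0f = 0a76d69b0a20ef
  after D5: wrote 2B at 0x12 = 6351
query mem[0x10]=0x76, mem[0x0a]=0xef, mem[0x14]=0x20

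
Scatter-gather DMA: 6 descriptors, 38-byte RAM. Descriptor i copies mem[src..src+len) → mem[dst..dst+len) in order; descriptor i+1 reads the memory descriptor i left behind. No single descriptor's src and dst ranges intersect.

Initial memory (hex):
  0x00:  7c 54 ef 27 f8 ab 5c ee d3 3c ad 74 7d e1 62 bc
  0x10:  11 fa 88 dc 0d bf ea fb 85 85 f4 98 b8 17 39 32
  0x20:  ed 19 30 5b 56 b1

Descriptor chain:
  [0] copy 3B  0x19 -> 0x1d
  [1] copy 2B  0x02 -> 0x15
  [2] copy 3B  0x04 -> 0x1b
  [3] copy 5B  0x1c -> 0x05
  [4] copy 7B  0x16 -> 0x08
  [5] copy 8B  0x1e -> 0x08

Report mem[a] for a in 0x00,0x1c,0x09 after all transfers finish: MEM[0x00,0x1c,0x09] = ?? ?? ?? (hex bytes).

#0 dst[0x1d+3] := {0x85,0xf4,0x98}
#1 dst[0x15+2] := {0xef,0x27}
#2 dst[0x1b+3] := {0xf8,0xab,0x5c}
#3 dst[0x05+5] := {0xab,0x5c,0xf4,0x98,0xed}
#4 dst[0x08+7] := {0x27,0xfb,0x85,0x85,0xf4,0xf8,0xab}
#5 dst[0x08+8] := {0xf4,0x98,0xed,0x19,0x30,0x5b,0x56,0xb1}
query mem[0x00]=0x7c, mem[0x1c]=0xab, mem[0x09]=0x98

MEM[0x00,0x1c,0x09] = 7c ab 98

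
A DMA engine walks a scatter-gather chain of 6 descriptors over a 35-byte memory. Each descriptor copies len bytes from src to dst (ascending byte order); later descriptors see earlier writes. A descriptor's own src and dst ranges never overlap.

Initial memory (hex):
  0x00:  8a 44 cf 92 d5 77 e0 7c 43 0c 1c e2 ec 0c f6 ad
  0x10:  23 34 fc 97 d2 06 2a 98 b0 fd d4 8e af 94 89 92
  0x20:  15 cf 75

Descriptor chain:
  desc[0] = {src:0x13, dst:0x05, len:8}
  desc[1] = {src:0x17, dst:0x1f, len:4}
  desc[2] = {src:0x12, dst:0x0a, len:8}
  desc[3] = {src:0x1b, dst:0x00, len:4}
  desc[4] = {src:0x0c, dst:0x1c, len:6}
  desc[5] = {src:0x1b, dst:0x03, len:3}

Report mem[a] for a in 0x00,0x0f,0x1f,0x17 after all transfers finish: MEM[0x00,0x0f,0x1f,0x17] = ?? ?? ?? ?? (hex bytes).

[0] 0x13->0x05 len=8 : 97 d2 06 2a 98 b0 fd d4
[1] 0x17->0x1f len=4 : 98 b0 fd d4
[2] 0x12->0x0a len=8 : fc 97 d2 06 2a 98 b0 fd
[3] 0x1b->0x00 len=4 : 8e af 94 89
[4] 0x0c->0x1c len=6 : d2 06 2a 98 b0 fd
[5] 0x1b->0x03 len=3 : 8e d2 06
query mem[0x00]=0x8e, mem[0x0f]=0x98, mem[0x1f]=0x98, mem[0x17]=0x98

MEM[0x00,0x0f,0x1f,0x17] = 8e 98 98 98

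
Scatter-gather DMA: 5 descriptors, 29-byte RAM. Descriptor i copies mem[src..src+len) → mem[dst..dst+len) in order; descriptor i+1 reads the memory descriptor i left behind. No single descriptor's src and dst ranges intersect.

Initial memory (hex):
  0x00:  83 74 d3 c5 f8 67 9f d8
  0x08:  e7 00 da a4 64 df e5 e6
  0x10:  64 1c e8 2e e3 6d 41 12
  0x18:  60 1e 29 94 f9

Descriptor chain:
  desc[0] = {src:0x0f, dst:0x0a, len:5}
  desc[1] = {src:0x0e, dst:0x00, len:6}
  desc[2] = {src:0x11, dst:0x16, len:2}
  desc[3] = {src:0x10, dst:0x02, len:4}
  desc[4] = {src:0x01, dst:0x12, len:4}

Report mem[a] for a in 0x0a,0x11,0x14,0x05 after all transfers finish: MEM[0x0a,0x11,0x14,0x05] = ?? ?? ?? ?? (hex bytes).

MEM[0x0a,0x11,0x14,0x05] = e6 1c 1c 2e

D0: mem[0x0a..0x0e] <- [e6 64 1c e8 2e]
D1: mem[0x00..0x05] <- [2e e6 64 1c e8 2e]
D2: mem[0x16..0x17] <- [1c e8]
D3: mem[0x02..0x05] <- [64 1c e8 2e]
D4: mem[0x12..0x15] <- [e6 64 1c e8]
query mem[0x0a]=0xe6, mem[0x11]=0x1c, mem[0x14]=0x1c, mem[0x05]=0x2e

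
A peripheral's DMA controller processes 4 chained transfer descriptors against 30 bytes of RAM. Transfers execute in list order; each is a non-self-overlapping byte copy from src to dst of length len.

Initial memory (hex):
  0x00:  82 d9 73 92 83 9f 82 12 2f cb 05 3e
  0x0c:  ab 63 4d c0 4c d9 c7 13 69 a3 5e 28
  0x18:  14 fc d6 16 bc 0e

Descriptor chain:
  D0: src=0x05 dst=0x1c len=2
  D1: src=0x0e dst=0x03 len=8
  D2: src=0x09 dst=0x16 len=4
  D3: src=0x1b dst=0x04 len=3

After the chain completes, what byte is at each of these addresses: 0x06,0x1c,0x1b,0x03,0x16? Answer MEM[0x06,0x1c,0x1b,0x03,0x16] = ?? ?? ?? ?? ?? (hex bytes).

MEM[0x06,0x1c,0x1b,0x03,0x16] = 82 9f 16 4d 69

D0: mem[0x1c..0x1d] <- [9f 82]
D1: mem[0x03..0x0a] <- [4d c0 4c d9 c7 13 69 a3]
D2: mem[0x16..0x19] <- [69 a3 3e ab]
D3: mem[0x04..0x06] <- [16 9f 82]
query mem[0x06]=0x82, mem[0x1c]=0x9f, mem[0x1b]=0x16, mem[0x03]=0x4d, mem[0x16]=0x69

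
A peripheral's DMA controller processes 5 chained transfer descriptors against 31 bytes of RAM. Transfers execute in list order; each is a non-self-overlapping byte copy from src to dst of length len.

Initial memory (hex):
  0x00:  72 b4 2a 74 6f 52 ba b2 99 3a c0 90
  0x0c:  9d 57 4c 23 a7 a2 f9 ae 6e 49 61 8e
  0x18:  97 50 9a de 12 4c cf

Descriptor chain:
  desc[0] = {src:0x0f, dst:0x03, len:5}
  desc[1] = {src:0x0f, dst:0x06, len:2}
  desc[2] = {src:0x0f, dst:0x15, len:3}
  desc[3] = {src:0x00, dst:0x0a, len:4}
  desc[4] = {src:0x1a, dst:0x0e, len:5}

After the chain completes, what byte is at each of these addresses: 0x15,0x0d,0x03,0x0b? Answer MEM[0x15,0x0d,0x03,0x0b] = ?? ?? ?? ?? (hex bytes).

MEM[0x15,0x0d,0x03,0x0b] = 23 23 23 b4

[0] 0x0f->0x03 len=5 : 23 a7 a2 f9 ae
[1] 0x0f->0x06 len=2 : 23 a7
[2] 0x0f->0x15 len=3 : 23 a7 a2
[3] 0x00->0x0a len=4 : 72 b4 2a 23
[4] 0x1a->0x0e len=5 : 9a de 12 4c cf
query mem[0x15]=0x23, mem[0x0d]=0x23, mem[0x03]=0x23, mem[0x0b]=0xb4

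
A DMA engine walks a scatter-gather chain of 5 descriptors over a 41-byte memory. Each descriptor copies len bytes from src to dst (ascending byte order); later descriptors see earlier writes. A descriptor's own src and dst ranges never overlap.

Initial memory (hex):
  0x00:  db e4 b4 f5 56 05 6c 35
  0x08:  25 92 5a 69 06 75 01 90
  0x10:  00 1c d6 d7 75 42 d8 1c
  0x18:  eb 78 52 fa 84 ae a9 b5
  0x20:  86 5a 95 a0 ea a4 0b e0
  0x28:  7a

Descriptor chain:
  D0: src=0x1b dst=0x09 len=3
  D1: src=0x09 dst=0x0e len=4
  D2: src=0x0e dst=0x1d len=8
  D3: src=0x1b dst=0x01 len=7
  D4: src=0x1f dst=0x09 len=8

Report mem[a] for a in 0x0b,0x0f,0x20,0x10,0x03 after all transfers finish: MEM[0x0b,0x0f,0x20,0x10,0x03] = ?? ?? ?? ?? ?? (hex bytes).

[0] 0x1b->0x09 len=3 : fa 84 ae
[1] 0x09->0x0e len=4 : fa 84 ae 06
[2] 0x0e->0x1d len=8 : fa 84 ae 06 d6 d7 75 42
[3] 0x1b->0x01 len=7 : fa 84 fa 84 ae 06 d6
[4] 0x1f->0x09 len=8 : ae 06 d6 d7 75 42 a4 0b
query mem[0x0b]=0xd6, mem[0x0f]=0xa4, mem[0x20]=0x06, mem[0x10]=0x0b, mem[0x03]=0xfa

MEM[0x0b,0x0f,0x20,0x10,0x03] = d6 a4 06 0b fa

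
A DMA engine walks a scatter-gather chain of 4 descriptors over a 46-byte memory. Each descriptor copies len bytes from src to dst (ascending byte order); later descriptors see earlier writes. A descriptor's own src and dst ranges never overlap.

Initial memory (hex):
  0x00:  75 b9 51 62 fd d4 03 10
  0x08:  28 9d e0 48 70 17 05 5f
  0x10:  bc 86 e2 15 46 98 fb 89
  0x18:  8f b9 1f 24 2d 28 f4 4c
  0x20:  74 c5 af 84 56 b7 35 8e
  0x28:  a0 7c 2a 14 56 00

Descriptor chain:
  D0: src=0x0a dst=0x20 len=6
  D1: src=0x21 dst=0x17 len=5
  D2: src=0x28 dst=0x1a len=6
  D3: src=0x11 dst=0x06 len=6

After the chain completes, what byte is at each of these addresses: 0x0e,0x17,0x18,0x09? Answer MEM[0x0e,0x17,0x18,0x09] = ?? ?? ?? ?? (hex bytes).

[0] 0x0a->0x20 len=6 : e0 48 70 17 05 5f
[1] 0x21->0x17 len=5 : 48 70 17 05 5f
[2] 0x28->0x1a len=6 : a0 7c 2a 14 56 00
[3] 0x11->0x06 len=6 : 86 e2 15 46 98 fb
query mem[0x0e]=0x05, mem[0x17]=0x48, mem[0x18]=0x70, mem[0x09]=0x46

MEM[0x0e,0x17,0x18,0x09] = 05 48 70 46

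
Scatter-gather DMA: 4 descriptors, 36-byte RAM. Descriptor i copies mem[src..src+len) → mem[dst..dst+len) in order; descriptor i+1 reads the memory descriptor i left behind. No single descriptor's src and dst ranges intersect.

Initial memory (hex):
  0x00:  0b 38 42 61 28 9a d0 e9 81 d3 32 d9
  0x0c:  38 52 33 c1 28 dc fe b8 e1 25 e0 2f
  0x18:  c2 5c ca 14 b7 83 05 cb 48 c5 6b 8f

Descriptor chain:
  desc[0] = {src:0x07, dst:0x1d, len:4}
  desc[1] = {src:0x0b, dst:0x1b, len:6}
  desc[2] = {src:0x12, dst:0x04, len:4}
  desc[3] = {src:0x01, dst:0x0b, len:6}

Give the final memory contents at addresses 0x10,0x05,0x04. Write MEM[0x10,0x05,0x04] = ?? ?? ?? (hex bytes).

  after D0: wrote 4B at 0x1d = e981d332
  after D1: wrote 6B at 0x1b = d9385233c128
  after D2: wrote 4B at 0x04 = feb8e125
  after D3: wrote 6B at 0x0b = 384261feb8e1
query mem[0x10]=0xe1, mem[0x05]=0xb8, mem[0x04]=0xfe

MEM[0x10,0x05,0x04] = e1 b8 fe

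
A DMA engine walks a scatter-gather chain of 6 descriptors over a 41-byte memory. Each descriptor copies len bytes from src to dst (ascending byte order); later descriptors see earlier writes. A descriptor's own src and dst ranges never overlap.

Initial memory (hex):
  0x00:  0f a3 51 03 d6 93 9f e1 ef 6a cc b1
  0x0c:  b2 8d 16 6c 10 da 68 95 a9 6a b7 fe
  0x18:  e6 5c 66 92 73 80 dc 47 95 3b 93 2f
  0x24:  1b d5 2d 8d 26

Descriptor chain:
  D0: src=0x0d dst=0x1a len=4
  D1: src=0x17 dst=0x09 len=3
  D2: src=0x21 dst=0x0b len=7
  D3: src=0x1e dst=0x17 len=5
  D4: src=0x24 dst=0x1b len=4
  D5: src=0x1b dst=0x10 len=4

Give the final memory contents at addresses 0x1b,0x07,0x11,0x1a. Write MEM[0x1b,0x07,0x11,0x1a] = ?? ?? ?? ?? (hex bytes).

  after D0: wrote 4B at 0x1a = 8d166c10
  after D1: wrote 3B at 0x09 = fee65c
  after D2: wrote 7B at 0x0b = 3b932f1bd52d8d
  after D3: wrote 5B at 0x17 = dc47953b93
  after D4: wrote 4B at 0x1b = 1bd52d8d
  after D5: wrote 4B at 0x10 = 1bd52d8d
query mem[0x1b]=0x1b, mem[0x07]=0xe1, mem[0x11]=0xd5, mem[0x1a]=0x3b

MEM[0x1b,0x07,0x11,0x1a] = 1b e1 d5 3b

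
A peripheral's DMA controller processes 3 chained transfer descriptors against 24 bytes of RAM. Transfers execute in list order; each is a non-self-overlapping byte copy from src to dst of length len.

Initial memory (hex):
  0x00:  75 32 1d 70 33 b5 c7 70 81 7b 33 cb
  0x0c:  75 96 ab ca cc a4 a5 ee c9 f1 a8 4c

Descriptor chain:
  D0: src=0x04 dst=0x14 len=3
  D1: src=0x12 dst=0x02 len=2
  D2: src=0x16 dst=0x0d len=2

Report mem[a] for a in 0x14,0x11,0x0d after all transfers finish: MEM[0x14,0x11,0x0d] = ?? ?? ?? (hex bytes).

MEM[0x14,0x11,0x0d] = 33 a4 c7

  after D0: wrote 3B at 0x14 = 33b5c7
  after D1: wrote 2B at 0x02 = a5ee
  after D2: wrote 2B at 0x0d = c74c
query mem[0x14]=0x33, mem[0x11]=0xa4, mem[0x0d]=0xc7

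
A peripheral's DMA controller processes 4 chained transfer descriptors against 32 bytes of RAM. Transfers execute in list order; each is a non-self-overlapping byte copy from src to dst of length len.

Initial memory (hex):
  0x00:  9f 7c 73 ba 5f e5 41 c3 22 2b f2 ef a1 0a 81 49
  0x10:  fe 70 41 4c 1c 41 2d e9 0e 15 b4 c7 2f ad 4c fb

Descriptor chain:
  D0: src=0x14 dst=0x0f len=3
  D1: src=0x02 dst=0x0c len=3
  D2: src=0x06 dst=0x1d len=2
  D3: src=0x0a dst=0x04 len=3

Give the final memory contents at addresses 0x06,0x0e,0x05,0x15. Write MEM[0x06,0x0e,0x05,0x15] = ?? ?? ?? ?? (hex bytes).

MEM[0x06,0x0e,0x05,0x15] = 73 5f ef 41

#0 dst[0x0f+3] := {0x1c,0x41,0x2d}
#1 dst[0x0c+3] := {0x73,0xba,0x5f}
#2 dst[0x1d+2] := {0x41,0xc3}
#3 dst[0x04+3] := {0xf2,0xef,0x73}
query mem[0x06]=0x73, mem[0x0e]=0x5f, mem[0x05]=0xef, mem[0x15]=0x41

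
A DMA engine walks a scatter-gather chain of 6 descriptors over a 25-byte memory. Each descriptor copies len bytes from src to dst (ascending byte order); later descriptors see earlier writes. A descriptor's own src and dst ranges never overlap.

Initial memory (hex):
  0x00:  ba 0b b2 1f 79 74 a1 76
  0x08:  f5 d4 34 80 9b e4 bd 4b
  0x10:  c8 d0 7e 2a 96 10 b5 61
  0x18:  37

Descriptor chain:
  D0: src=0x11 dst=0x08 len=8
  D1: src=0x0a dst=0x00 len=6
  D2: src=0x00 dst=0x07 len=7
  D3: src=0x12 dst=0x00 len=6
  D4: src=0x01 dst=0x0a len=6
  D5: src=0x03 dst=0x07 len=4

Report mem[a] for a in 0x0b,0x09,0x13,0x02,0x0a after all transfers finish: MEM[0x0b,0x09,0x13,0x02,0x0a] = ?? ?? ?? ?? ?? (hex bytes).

MEM[0x0b,0x09,0x13,0x02,0x0a] = 96 61 2a 96 a1

#0 dst[0x08+8] := {0xd0,0x7e,0x2a,0x96,0x10,0xb5,0x61,0x37}
#1 dst[0x00+6] := {0x2a,0x96,0x10,0xb5,0x61,0x37}
#2 dst[0x07+7] := {0x2a,0x96,0x10,0xb5,0x61,0x37,0xa1}
#3 dst[0x00+6] := {0x7e,0x2a,0x96,0x10,0xb5,0x61}
#4 dst[0x0a+6] := {0x2a,0x96,0x10,0xb5,0x61,0xa1}
#5 dst[0x07+4] := {0x10,0xb5,0x61,0xa1}
query mem[0x0b]=0x96, mem[0x09]=0x61, mem[0x13]=0x2a, mem[0x02]=0x96, mem[0x0a]=0xa1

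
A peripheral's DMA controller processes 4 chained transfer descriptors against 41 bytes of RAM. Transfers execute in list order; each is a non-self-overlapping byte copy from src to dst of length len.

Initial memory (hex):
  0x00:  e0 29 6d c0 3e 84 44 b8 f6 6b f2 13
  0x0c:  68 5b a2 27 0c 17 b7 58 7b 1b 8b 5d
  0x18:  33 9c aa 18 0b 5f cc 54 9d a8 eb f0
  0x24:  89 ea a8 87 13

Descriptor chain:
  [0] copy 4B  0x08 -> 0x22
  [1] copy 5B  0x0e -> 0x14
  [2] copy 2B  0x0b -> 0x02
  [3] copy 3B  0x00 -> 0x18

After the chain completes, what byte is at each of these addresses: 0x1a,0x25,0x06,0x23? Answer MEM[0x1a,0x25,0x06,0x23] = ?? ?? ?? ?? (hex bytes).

[0] 0x08->0x22 len=4 : f6 6b f2 13
[1] 0x0e->0x14 len=5 : a2 27 0c 17 b7
[2] 0x0b->0x02 len=2 : 13 68
[3] 0x00->0x18 len=3 : e0 29 13
query mem[0x1a]=0x13, mem[0x25]=0x13, mem[0x06]=0x44, mem[0x23]=0x6b

MEM[0x1a,0x25,0x06,0x23] = 13 13 44 6b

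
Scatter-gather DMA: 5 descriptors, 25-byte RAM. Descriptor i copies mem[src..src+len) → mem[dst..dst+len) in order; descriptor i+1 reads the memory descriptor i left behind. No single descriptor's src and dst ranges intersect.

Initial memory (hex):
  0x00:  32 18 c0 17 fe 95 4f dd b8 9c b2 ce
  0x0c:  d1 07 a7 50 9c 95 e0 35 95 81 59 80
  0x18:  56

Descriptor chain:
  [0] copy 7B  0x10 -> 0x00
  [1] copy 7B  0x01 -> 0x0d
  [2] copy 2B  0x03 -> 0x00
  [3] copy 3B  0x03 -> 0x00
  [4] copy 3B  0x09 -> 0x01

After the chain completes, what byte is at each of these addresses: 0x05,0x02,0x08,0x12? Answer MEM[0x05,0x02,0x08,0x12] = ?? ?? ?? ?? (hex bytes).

MEM[0x05,0x02,0x08,0x12] = 81 b2 b8 59

D0: mem[0x00..0x06] <- [9c 95 e0 35 95 81 59]
D1: mem[0x0d..0x13] <- [95 e0 35 95 81 59 dd]
D2: mem[0x00..0x01] <- [35 95]
D3: mem[0x00..0x02] <- [35 95 81]
D4: mem[0x01..0x03] <- [9c b2 ce]
query mem[0x05]=0x81, mem[0x02]=0xb2, mem[0x08]=0xb8, mem[0x12]=0x59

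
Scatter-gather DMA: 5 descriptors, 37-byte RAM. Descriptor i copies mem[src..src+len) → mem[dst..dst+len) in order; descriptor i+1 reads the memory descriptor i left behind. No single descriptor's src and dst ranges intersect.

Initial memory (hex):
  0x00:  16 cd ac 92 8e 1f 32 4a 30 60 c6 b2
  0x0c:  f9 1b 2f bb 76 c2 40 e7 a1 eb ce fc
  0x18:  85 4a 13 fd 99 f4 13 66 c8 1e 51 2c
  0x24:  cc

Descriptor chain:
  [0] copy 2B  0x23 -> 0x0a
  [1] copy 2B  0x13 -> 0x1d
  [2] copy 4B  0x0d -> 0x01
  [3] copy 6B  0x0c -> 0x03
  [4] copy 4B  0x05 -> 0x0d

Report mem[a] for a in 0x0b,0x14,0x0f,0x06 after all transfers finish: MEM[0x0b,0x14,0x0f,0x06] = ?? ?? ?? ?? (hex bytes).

MEM[0x0b,0x14,0x0f,0x06] = cc a1 76 bb

#0 dst[0x0a+2] := {0x2c,0xcc}
#1 dst[0x1d+2] := {0xe7,0xa1}
#2 dst[0x01+4] := {0x1b,0x2f,0xbb,0x76}
#3 dst[0x03+6] := {0xf9,0x1b,0x2f,0xbb,0x76,0xc2}
#4 dst[0x0d+4] := {0x2f,0xbb,0x76,0xc2}
query mem[0x0b]=0xcc, mem[0x14]=0xa1, mem[0x0f]=0x76, mem[0x06]=0xbb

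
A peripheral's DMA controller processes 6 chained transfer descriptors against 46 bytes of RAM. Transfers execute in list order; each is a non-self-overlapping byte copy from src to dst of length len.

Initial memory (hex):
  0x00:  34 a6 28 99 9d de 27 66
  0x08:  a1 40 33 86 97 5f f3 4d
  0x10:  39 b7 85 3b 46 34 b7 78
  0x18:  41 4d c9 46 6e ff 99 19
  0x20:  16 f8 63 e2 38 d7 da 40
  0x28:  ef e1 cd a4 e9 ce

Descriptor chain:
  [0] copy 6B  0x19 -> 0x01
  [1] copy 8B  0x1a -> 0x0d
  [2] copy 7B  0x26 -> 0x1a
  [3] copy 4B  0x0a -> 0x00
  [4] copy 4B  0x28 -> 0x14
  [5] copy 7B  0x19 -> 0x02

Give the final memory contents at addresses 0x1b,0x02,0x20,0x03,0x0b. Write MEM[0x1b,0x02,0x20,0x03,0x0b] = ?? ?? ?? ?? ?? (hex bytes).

MEM[0x1b,0x02,0x20,0x03,0x0b] = 40 4d e9 da 86

  after D0: wrote 6B at 0x01 = 4dc9466eff99
  after D1: wrote 8B at 0x0d = c9466eff991916f8
  after D2: wrote 7B at 0x1a = da40efe1cda4e9
  after D3: wrote 4B at 0x00 = 338697c9
  after D4: wrote 4B at 0x14 = efe1cda4
  after D5: wrote 7B at 0x02 = 4dda40efe1cda4
query mem[0x1b]=0x40, mem[0x02]=0x4d, mem[0x20]=0xe9, mem[0x03]=0xda, mem[0x0b]=0x86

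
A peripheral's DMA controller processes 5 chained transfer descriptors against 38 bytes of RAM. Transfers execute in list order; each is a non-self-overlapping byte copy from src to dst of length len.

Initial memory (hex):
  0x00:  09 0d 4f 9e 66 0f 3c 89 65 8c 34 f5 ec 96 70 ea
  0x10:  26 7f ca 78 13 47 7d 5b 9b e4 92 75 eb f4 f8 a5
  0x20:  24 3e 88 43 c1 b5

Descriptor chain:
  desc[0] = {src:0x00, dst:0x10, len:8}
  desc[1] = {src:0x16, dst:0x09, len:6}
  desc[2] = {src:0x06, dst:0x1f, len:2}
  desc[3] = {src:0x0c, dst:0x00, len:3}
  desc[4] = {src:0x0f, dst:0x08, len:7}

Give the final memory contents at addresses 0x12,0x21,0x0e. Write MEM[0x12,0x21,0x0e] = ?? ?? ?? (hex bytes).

MEM[0x12,0x21,0x0e] = 4f 3e 0f

D0: mem[0x10..0x17] <- [09 0d 4f 9e 66 0f 3c 89]
D1: mem[0x09..0x0e] <- [3c 89 9b e4 92 75]
D2: mem[0x1f..0x20] <- [3c 89]
D3: mem[0x00..0x02] <- [e4 92 75]
D4: mem[0x08..0x0e] <- [ea 09 0d 4f 9e 66 0f]
query mem[0x12]=0x4f, mem[0x21]=0x3e, mem[0x0e]=0x0f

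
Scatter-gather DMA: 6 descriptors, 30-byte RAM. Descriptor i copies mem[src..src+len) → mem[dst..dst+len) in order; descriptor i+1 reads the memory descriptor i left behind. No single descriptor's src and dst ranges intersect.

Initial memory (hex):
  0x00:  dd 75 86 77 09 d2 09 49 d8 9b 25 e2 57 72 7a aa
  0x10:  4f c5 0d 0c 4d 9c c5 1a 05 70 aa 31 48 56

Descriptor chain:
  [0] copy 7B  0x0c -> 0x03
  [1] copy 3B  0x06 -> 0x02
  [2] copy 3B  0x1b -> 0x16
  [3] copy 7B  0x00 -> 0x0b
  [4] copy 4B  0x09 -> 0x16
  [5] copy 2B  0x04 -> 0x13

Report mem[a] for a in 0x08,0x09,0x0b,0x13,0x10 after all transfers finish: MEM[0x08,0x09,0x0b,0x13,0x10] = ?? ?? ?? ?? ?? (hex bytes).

#0 dst[0x03+7] := {0x57,0x72,0x7a,0xaa,0x4f,0xc5,0x0d}
#1 dst[0x02+3] := {0xaa,0x4f,0xc5}
#2 dst[0x16+3] := {0x31,0x48,0x56}
#3 dst[0x0b+7] := {0xdd,0x75,0xaa,0x4f,0xc5,0x7a,0xaa}
#4 dst[0x16+4] := {0x0d,0x25,0xdd,0x75}
#5 dst[0x13+2] := {0xc5,0x7a}
query mem[0x08]=0xc5, mem[0x09]=0x0d, mem[0x0b]=0xdd, mem[0x13]=0xc5, mem[0x10]=0x7a

MEM[0x08,0x09,0x0b,0x13,0x10] = c5 0d dd c5 7a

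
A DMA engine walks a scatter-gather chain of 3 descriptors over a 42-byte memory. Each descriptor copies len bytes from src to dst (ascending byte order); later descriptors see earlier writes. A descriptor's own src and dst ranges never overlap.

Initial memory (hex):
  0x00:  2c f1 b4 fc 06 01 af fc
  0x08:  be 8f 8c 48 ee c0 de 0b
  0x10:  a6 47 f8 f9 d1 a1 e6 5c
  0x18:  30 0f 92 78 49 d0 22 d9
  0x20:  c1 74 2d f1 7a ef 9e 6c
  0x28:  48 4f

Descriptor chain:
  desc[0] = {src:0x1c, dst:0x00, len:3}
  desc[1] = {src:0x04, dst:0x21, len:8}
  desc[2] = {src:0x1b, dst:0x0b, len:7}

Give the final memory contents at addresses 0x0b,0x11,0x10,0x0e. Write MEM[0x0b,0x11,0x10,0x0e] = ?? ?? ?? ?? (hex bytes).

MEM[0x0b,0x11,0x10,0x0e] = 78 06 c1 22

D0: mem[0x00..0x02] <- [49 d0 22]
D1: mem[0x21..0x28] <- [06 01 af fc be 8f 8c 48]
D2: mem[0x0b..0x11] <- [78 49 d0 22 d9 c1 06]
query mem[0x0b]=0x78, mem[0x11]=0x06, mem[0x10]=0xc1, mem[0x0e]=0x22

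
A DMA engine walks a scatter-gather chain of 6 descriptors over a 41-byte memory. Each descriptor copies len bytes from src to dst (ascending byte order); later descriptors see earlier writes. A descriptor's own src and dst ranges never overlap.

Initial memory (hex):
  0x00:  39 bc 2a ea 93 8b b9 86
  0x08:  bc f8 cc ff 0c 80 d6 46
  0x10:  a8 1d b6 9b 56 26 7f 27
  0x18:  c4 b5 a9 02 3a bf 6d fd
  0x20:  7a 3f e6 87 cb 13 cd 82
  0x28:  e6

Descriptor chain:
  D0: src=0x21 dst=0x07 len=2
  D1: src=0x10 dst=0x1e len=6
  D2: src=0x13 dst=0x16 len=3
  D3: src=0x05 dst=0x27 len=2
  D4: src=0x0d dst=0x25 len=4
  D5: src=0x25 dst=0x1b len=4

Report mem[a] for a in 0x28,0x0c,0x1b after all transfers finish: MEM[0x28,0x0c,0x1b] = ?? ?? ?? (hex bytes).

[0] 0x21->0x07 len=2 : 3f e6
[1] 0x10->0x1e len=6 : a8 1d b6 9b 56 26
[2] 0x13->0x16 len=3 : 9b 56 26
[3] 0x05->0x27 len=2 : 8b b9
[4] 0x0d->0x25 len=4 : 80 d6 46 a8
[5] 0x25->0x1b len=4 : 80 d6 46 a8
query mem[0x28]=0xa8, mem[0x0c]=0x0c, mem[0x1b]=0x80

MEM[0x28,0x0c,0x1b] = a8 0c 80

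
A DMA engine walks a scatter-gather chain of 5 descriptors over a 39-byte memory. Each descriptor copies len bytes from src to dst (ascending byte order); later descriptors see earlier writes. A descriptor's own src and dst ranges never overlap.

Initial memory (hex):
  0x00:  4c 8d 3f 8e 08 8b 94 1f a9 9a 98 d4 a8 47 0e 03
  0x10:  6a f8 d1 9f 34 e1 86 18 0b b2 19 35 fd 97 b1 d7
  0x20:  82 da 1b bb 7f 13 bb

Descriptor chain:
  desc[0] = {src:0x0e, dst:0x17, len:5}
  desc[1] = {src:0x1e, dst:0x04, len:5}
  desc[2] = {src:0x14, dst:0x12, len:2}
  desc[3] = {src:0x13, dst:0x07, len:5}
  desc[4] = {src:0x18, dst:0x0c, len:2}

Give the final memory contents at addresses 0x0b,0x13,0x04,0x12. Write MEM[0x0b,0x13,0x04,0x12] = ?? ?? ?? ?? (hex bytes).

MEM[0x0b,0x13,0x04,0x12] = 0e e1 b1 34

D0: mem[0x17..0x1b] <- [0e 03 6a f8 d1]
D1: mem[0x04..0x08] <- [b1 d7 82 da 1b]
D2: mem[0x12..0x13] <- [34 e1]
D3: mem[0x07..0x0b] <- [e1 34 e1 86 0e]
D4: mem[0x0c..0x0d] <- [03 6a]
query mem[0x0b]=0x0e, mem[0x13]=0xe1, mem[0x04]=0xb1, mem[0x12]=0x34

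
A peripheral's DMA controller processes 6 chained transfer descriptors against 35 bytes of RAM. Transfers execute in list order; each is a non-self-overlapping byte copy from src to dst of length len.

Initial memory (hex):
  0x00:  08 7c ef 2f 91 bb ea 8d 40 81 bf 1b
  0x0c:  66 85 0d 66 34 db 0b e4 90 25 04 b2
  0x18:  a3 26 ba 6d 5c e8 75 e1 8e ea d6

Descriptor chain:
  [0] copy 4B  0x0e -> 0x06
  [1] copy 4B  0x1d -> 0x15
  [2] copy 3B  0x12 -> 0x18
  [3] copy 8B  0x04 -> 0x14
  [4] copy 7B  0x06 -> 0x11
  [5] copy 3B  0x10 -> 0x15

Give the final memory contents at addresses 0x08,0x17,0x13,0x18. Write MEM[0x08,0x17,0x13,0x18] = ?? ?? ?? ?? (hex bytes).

#0 dst[0x06+4] := {0x0d,0x66,0x34,0xdb}
#1 dst[0x15+4] := {0xe8,0x75,0xe1,0x8e}
#2 dst[0x18+3] := {0x0b,0xe4,0x90}
#3 dst[0x14+8] := {0x91,0xbb,0x0d,0x66,0x34,0xdb,0xbf,0x1b}
#4 dst[0x11+7] := {0x0d,0x66,0x34,0xdb,0xbf,0x1b,0x66}
#5 dst[0x15+3] := {0x34,0x0d,0x66}
query mem[0x08]=0x34, mem[0x17]=0x66, mem[0x13]=0x34, mem[0x18]=0x34

MEM[0x08,0x17,0x13,0x18] = 34 66 34 34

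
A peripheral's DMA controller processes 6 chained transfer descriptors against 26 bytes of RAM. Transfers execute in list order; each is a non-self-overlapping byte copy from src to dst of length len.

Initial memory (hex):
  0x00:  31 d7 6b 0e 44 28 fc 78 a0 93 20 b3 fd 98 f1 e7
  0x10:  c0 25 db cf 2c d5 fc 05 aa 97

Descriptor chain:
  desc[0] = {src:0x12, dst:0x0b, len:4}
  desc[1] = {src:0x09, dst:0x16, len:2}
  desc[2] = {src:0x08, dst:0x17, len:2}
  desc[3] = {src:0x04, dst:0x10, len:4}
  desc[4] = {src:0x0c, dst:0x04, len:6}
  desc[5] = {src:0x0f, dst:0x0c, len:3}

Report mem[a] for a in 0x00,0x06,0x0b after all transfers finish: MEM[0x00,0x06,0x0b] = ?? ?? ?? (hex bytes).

MEM[0x00,0x06,0x0b] = 31 d5 db

#0 dst[0x0b+4] := {0xdb,0xcf,0x2c,0xd5}
#1 dst[0x16+2] := {0x93,0x20}
#2 dst[0x17+2] := {0xa0,0x93}
#3 dst[0x10+4] := {0x44,0x28,0xfc,0x78}
#4 dst[0x04+6] := {0xcf,0x2c,0xd5,0xe7,0x44,0x28}
#5 dst[0x0c+3] := {0xe7,0x44,0x28}
query mem[0x00]=0x31, mem[0x06]=0xd5, mem[0x0b]=0xdb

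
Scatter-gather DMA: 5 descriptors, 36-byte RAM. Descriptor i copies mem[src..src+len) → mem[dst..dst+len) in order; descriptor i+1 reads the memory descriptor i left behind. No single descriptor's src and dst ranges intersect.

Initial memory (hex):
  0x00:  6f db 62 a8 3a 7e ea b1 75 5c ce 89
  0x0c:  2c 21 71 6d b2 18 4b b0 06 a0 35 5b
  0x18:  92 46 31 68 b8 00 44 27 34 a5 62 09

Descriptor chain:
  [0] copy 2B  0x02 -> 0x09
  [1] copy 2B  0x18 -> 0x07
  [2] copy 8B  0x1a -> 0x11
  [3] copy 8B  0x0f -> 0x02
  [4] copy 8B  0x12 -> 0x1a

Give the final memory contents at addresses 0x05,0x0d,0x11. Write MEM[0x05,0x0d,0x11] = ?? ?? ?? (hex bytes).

MEM[0x05,0x0d,0x11] = 68 21 31

[0] 0x02->0x09 len=2 : 62 a8
[1] 0x18->0x07 len=2 : 92 46
[2] 0x1a->0x11 len=8 : 31 68 b8 00 44 27 34 a5
[3] 0x0f->0x02 len=8 : 6d b2 31 68 b8 00 44 27
[4] 0x12->0x1a len=8 : 68 b8 00 44 27 34 a5 46
query mem[0x05]=0x68, mem[0x0d]=0x21, mem[0x11]=0x31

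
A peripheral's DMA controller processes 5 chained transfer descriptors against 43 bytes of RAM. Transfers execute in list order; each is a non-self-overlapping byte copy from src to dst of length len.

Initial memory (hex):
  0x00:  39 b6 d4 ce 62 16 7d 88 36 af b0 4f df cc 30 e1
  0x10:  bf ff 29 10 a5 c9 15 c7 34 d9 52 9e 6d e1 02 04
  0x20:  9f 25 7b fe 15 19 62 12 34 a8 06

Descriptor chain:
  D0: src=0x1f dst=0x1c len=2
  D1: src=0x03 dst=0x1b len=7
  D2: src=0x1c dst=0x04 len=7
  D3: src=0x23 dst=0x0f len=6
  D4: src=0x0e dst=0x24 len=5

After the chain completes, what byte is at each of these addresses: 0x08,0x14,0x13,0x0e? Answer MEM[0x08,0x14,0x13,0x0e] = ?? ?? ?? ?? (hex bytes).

MEM[0x08,0x14,0x13,0x0e] = 36 34 12 30

[0] 0x1f->0x1c len=2 : 04 9f
[1] 0x03->0x1b len=7 : ce 62 16 7d 88 36 af
[2] 0x1c->0x04 len=7 : 62 16 7d 88 36 af 7b
[3] 0x23->0x0f len=6 : fe 15 19 62 12 34
[4] 0x0e->0x24 len=5 : 30 fe 15 19 62
query mem[0x08]=0x36, mem[0x14]=0x34, mem[0x13]=0x12, mem[0x0e]=0x30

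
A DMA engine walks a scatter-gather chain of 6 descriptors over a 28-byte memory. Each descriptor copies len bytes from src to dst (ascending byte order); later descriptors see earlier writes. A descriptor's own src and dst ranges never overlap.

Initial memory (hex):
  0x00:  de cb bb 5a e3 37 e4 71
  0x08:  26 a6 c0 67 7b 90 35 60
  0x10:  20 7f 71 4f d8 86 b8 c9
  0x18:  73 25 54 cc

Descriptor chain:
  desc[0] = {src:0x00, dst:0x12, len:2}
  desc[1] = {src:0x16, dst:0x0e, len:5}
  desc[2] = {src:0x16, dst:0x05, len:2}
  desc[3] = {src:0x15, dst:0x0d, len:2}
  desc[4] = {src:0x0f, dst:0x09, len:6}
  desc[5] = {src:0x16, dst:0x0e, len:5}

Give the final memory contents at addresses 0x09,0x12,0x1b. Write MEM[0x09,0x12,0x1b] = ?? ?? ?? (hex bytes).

MEM[0x09,0x12,0x1b] = c9 54 cc

D0: mem[0x12..0x13] <- [de cb]
D1: mem[0x0e..0x12] <- [b8 c9 73 25 54]
D2: mem[0x05..0x06] <- [b8 c9]
D3: mem[0x0d..0x0e] <- [86 b8]
D4: mem[0x09..0x0e] <- [c9 73 25 54 cb d8]
D5: mem[0x0e..0x12] <- [b8 c9 73 25 54]
query mem[0x09]=0xc9, mem[0x12]=0x54, mem[0x1b]=0xcc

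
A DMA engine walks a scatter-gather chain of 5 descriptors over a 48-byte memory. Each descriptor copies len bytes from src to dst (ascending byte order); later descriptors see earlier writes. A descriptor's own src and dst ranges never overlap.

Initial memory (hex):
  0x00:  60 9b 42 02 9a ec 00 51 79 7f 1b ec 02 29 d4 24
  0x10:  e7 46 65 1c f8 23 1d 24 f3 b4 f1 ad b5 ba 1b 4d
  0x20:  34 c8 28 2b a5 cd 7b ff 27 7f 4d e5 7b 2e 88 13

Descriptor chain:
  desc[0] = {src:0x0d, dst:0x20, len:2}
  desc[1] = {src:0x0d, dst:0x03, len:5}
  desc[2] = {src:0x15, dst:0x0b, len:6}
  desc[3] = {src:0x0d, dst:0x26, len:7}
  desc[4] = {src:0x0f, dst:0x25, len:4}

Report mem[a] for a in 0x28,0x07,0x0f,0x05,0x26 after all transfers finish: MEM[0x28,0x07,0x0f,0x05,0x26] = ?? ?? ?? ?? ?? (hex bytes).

MEM[0x28,0x07,0x0f,0x05,0x26] = 65 46 b4 24 f1

  after D0: wrote 2B at 0x20 = 29d4
  after D1: wrote 5B at 0x03 = 29d424e746
  after D2: wrote 6B at 0x0b = 231d24f3b4f1
  after D3: wrote 7B at 0x26 = 24f3b4f146651c
  after D4: wrote 4B at 0x25 = b4f14665
query mem[0x28]=0x65, mem[0x07]=0x46, mem[0x0f]=0xb4, mem[0x05]=0x24, mem[0x26]=0xf1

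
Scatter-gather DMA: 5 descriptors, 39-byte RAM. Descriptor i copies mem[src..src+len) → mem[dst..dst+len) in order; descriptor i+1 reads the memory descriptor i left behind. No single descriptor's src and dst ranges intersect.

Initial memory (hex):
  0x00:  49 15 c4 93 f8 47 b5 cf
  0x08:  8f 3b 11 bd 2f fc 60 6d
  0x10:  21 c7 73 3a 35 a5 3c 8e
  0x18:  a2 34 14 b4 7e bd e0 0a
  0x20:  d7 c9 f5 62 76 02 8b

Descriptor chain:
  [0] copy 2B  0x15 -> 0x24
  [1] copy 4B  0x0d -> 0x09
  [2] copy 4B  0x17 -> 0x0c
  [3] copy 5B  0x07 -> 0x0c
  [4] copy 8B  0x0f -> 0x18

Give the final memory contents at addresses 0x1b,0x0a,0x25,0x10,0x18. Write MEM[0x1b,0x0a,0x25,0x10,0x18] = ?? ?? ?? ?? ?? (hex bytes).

MEM[0x1b,0x0a,0x25,0x10,0x18] = 73 60 3c 6d 60

[0] 0x15->0x24 len=2 : a5 3c
[1] 0x0d->0x09 len=4 : fc 60 6d 21
[2] 0x17->0x0c len=4 : 8e a2 34 14
[3] 0x07->0x0c len=5 : cf 8f fc 60 6d
[4] 0x0f->0x18 len=8 : 60 6d c7 73 3a 35 a5 3c
query mem[0x1b]=0x73, mem[0x0a]=0x60, mem[0x25]=0x3c, mem[0x10]=0x6d, mem[0x18]=0x60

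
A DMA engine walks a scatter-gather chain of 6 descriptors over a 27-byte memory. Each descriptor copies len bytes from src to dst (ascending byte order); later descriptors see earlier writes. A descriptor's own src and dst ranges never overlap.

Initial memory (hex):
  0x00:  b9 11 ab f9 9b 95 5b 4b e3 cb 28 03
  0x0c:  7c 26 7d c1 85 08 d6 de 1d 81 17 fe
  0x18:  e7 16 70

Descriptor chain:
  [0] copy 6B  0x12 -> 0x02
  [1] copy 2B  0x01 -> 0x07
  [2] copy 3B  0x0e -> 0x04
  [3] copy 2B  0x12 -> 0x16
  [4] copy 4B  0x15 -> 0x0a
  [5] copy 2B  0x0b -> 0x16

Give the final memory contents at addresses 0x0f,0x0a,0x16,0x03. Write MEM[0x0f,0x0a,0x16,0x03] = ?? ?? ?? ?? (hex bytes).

MEM[0x0f,0x0a,0x16,0x03] = c1 81 d6 de

D0: mem[0x02..0x07] <- [d6 de 1d 81 17 fe]
D1: mem[0x07..0x08] <- [11 d6]
D2: mem[0x04..0x06] <- [7d c1 85]
D3: mem[0x16..0x17] <- [d6 de]
D4: mem[0x0a..0x0d] <- [81 d6 de e7]
D5: mem[0x16..0x17] <- [d6 de]
query mem[0x0f]=0xc1, mem[0x0a]=0x81, mem[0x16]=0xd6, mem[0x03]=0xde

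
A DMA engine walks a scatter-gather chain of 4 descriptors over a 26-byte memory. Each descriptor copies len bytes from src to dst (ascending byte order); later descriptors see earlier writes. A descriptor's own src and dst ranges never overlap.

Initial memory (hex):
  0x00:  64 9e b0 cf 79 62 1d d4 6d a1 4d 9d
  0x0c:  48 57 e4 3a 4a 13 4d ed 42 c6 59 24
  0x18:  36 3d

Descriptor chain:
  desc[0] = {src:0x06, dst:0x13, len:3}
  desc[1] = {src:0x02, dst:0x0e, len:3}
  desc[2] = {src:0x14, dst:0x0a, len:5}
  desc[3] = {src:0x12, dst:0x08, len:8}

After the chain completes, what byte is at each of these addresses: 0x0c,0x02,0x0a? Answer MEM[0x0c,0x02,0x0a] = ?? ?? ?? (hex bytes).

D0: mem[0x13..0x15] <- [1d d4 6d]
D1: mem[0x0e..0x10] <- [b0 cf 79]
D2: mem[0x0a..0x0e] <- [d4 6d 59 24 36]
D3: mem[0x08..0x0f] <- [4d 1d d4 6d 59 24 36 3d]
query mem[0x0c]=0x59, mem[0x02]=0xb0, mem[0x0a]=0xd4

MEM[0x0c,0x02,0x0a] = 59 b0 d4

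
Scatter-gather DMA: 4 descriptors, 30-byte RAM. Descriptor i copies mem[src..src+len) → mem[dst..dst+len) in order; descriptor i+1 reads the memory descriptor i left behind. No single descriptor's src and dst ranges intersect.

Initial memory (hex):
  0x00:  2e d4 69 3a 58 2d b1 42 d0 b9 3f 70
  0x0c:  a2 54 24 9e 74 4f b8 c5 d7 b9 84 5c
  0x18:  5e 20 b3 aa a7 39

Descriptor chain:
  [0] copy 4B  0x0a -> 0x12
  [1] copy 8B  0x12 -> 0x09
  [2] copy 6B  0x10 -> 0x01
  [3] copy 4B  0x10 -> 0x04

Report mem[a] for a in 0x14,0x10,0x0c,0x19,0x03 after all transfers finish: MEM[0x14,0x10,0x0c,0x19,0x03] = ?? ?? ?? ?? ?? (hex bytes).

MEM[0x14,0x10,0x0c,0x19,0x03] = a2 20 54 20 3f

[0] 0x0a->0x12 len=4 : 3f 70 a2 54
[1] 0x12->0x09 len=8 : 3f 70 a2 54 84 5c 5e 20
[2] 0x10->0x01 len=6 : 20 4f 3f 70 a2 54
[3] 0x10->0x04 len=4 : 20 4f 3f 70
query mem[0x14]=0xa2, mem[0x10]=0x20, mem[0x0c]=0x54, mem[0x19]=0x20, mem[0x03]=0x3f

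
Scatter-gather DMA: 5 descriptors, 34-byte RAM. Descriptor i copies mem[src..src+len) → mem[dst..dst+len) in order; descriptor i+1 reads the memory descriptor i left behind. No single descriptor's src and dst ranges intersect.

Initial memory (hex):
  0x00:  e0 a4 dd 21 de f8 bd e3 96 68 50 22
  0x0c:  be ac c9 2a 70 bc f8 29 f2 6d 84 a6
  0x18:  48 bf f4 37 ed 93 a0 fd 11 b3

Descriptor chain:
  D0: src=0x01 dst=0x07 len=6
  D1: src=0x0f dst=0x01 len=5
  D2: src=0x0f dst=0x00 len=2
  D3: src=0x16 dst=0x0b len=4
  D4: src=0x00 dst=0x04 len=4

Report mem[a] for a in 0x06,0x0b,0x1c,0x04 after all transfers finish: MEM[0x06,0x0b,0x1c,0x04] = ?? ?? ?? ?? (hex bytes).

#0 dst[0x07+6] := {0xa4,0xdd,0x21,0xde,0xf8,0xbd}
#1 dst[0x01+5] := {0x2a,0x70,0xbc,0xf8,0x29}
#2 dst[0x00+2] := {0x2a,0x70}
#3 dst[0x0b+4] := {0x84,0xa6,0x48,0xbf}
#4 dst[0x04+4] := {0x2a,0x70,0x70,0xbc}
query mem[0x06]=0x70, mem[0x0b]=0x84, mem[0x1c]=0xed, mem[0x04]=0x2a

MEM[0x06,0x0b,0x1c,0x04] = 70 84 ed 2a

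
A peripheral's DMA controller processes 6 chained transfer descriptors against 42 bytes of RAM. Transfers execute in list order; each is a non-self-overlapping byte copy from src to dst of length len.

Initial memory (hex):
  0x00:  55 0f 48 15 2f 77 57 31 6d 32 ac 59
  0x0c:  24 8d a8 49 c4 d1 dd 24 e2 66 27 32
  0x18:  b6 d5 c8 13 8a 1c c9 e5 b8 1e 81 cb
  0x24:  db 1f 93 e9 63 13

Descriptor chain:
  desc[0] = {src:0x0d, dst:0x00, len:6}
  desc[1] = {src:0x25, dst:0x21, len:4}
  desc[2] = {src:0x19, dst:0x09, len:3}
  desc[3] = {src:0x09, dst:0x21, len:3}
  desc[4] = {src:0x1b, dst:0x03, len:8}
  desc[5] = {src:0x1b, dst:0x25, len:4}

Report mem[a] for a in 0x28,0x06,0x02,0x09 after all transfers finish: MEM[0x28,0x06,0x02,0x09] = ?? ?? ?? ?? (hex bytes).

MEM[0x28,0x06,0x02,0x09] = c9 c9 49 d5

  after D0: wrote 6B at 0x00 = 8da849c4d1dd
  after D1: wrote 4B at 0x21 = 1f93e963
  after D2: wrote 3B at 0x09 = d5c813
  after D3: wrote 3B at 0x21 = d5c813
  after D4: wrote 8B at 0x03 = 138a1cc9e5b8d5c8
  after D5: wrote 4B at 0x25 = 138a1cc9
query mem[0x28]=0xc9, mem[0x06]=0xc9, mem[0x02]=0x49, mem[0x09]=0xd5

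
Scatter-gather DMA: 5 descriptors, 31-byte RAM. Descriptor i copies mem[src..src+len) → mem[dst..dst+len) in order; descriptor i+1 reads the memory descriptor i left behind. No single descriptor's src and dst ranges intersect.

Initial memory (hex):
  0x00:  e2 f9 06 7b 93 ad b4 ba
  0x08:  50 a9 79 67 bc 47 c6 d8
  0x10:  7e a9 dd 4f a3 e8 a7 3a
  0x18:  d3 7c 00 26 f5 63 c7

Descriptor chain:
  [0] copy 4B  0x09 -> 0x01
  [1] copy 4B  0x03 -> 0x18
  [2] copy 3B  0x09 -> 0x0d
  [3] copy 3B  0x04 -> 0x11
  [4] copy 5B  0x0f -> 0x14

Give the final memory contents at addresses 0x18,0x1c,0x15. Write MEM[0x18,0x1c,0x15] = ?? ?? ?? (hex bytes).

[0] 0x09->0x01 len=4 : a9 79 67 bc
[1] 0x03->0x18 len=4 : 67 bc ad b4
[2] 0x09->0x0d len=3 : a9 79 67
[3] 0x04->0x11 len=3 : bc ad b4
[4] 0x0f->0x14 len=5 : 67 7e bc ad b4
query mem[0x18]=0xb4, mem[0x1c]=0xf5, mem[0x15]=0x7e

MEM[0x18,0x1c,0x15] = b4 f5 7e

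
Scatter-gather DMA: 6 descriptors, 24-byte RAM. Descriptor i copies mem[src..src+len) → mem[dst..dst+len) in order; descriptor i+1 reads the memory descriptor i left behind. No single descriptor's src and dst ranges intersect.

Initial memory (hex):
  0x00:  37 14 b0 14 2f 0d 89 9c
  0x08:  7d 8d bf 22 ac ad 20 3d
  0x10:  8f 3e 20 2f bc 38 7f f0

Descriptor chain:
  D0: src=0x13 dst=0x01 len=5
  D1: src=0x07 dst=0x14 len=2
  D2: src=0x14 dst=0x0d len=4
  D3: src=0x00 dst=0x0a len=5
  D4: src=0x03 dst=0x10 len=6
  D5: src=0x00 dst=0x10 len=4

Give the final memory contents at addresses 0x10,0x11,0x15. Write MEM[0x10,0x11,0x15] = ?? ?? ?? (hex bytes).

#0 dst[0x01+5] := {0x2f,0xbc,0x38,0x7f,0xf0}
#1 dst[0x14+2] := {0x9c,0x7d}
#2 dst[0x0d+4] := {0x9c,0x7d,0x7f,0xf0}
#3 dst[0x0a+5] := {0x37,0x2f,0xbc,0x38,0x7f}
#4 dst[0x10+6] := {0x38,0x7f,0xf0,0x89,0x9c,0x7d}
#5 dst[0x10+4] := {0x37,0x2f,0xbc,0x38}
query mem[0x10]=0x37, mem[0x11]=0x2f, mem[0x15]=0x7d

MEM[0x10,0x11,0x15] = 37 2f 7d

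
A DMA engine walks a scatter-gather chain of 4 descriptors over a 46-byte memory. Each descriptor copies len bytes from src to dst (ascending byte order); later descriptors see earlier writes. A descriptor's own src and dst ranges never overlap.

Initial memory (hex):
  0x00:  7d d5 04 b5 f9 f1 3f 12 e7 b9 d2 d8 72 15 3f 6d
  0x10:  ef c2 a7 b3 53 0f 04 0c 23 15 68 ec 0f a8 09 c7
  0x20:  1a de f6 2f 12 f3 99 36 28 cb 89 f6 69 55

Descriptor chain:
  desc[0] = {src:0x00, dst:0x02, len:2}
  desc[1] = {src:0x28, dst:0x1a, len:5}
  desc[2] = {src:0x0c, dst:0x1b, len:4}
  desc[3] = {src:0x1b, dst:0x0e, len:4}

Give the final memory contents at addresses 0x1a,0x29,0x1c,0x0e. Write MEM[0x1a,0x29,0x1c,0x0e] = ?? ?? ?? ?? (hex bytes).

  after D0: wrote 2B at 0x02 = 7dd5
  after D1: wrote 5B at 0x1a = 28cb89f669
  after D2: wrote 4B at 0x1b = 72153f6d
  after D3: wrote 4B at 0x0e = 72153f6d
query mem[0x1a]=0x28, mem[0x29]=0xcb, mem[0x1c]=0x15, mem[0x0e]=0x72

MEM[0x1a,0x29,0x1c,0x0e] = 28 cb 15 72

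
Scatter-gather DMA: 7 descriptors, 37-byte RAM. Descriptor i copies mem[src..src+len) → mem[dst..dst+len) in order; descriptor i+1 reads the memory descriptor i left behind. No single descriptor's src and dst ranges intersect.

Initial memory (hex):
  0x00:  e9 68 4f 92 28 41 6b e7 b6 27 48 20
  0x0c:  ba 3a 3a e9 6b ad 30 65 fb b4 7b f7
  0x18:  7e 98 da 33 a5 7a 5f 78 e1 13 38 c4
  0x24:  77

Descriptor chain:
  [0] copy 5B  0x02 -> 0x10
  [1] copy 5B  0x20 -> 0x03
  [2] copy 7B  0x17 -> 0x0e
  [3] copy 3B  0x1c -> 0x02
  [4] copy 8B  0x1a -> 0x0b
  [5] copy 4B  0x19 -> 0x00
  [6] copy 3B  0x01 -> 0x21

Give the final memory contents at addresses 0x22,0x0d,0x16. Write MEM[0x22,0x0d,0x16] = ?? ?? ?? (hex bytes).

D0: mem[0x10..0x14] <- [4f 92 28 41 6b]
D1: mem[0x03..0x07] <- [e1 13 38 c4 77]
D2: mem[0x0e..0x14] <- [f7 7e 98 da 33 a5 7a]
D3: mem[0x02..0x04] <- [a5 7a 5f]
D4: mem[0x0b..0x12] <- [da 33 a5 7a 5f 78 e1 13]
D5: mem[0x00..0x03] <- [98 da 33 a5]
D6: mem[0x21..0x23] <- [da 33 a5]
query mem[0x22]=0x33, mem[0x0d]=0xa5, mem[0x16]=0x7b

MEM[0x22,0x0d,0x16] = 33 a5 7b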